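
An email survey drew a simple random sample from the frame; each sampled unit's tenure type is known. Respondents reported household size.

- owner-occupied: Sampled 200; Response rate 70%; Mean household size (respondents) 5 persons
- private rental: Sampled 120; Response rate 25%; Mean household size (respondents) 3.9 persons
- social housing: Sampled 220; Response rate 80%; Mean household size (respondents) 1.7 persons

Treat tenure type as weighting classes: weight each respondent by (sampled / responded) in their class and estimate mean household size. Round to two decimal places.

Each respondent's weight = sampled/responded in their class; summing within a class gives n_sampled, so:
  owner-occupied: 200 × 5 = 1000
  private rental: 120 × 3.9 = 468
  social housing: 220 × 1.7 = 374
Adjusted estimate = 1842 / 540 = 3.41111 → 3.41.

3.41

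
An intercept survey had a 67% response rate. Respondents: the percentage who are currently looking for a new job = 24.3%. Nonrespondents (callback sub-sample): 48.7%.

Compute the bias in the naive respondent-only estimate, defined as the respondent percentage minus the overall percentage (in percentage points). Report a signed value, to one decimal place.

Nonresponse fraction = 1 − 0.67 = 0.33.
Bias = (nonresponse fraction) × (respondent percentage − nonrespondent percentage)
     = 0.33 × (24.3 − 48.7) = 0.33 × -24.4 = -8.052.

-8.1 percentage points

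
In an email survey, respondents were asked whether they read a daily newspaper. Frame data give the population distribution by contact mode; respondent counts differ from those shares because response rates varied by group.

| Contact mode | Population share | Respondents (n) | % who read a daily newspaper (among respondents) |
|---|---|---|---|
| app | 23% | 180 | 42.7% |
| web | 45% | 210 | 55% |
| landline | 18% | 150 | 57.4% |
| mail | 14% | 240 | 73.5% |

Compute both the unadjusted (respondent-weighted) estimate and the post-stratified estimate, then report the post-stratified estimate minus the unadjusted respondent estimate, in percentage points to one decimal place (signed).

Unadjusted (pooled respondent) estimate weights by respondent counts:
  (180/780)×42.7 + (210/780)×55 + (150/780)×57.4 + (240/780)×73.5 = 58.3154%
Reweighting by population contact mode shares:
  0.23×42.7 + 0.45×55 + 0.18×57.4 + 0.14×73.5 = 55.193%
Difference = 55.193 − 58.3154 = -3.1224 pp.

-3.1 percentage points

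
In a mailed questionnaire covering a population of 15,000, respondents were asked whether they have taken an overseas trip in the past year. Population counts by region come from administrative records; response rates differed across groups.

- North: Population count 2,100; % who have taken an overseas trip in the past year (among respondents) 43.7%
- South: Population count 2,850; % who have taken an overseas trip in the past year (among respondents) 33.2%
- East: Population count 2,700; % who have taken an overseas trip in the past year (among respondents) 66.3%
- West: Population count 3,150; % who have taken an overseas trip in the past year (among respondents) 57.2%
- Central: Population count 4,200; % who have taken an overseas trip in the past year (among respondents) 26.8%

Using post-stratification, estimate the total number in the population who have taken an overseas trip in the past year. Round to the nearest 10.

6,580

Apply each group's respondent rate to its population count:
  North: 2,100 × 43.7% = 917.7
  South: 2,850 × 33.2% = 946.2
  East: 2,700 × 66.3% = 1790.1
  West: 3,150 × 57.2% = 1801.8
  Central: 4,200 × 26.8% = 1125.6
Estimated total = 6581.4 → 6,580.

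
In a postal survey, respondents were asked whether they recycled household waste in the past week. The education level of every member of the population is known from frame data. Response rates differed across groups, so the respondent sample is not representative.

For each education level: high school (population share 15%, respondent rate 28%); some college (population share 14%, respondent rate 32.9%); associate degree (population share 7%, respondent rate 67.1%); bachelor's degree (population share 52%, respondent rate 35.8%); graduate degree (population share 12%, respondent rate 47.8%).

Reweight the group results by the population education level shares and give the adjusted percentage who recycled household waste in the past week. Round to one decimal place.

37.9%

Each cell contributes population-share × respondent value:
  high school: 0.15 × 28 = 4.2
  some college: 0.14 × 32.9 = 4.606
  associate degree: 0.07 × 67.1 = 4.697
  bachelor's degree: 0.52 × 35.8 = 18.616
  graduate degree: 0.12 × 47.8 = 5.736
Post-stratified estimate = 37.855 → 37.9%.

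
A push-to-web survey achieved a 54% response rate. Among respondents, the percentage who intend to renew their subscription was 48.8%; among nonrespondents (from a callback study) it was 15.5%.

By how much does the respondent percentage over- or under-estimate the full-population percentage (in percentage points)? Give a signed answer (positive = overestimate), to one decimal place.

Nonresponse fraction = 1 − 0.54 = 0.46.
Bias = (nonresponse fraction) × (respondent percentage − nonrespondent percentage)
     = 0.46 × (48.8 − 15.5) = 0.46 × 33.3 = 15.318.

+15.3 percentage points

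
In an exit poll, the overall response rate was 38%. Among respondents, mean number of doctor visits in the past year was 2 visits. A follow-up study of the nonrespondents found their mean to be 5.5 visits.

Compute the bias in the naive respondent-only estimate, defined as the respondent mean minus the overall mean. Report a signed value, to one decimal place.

-2.2

Nonresponse fraction = 1 − 0.38 = 0.62.
Bias = (nonresponse fraction) × (respondent mean − nonrespondent mean)
     = 0.62 × (2 − 5.5) = 0.62 × -3.5 = -2.17.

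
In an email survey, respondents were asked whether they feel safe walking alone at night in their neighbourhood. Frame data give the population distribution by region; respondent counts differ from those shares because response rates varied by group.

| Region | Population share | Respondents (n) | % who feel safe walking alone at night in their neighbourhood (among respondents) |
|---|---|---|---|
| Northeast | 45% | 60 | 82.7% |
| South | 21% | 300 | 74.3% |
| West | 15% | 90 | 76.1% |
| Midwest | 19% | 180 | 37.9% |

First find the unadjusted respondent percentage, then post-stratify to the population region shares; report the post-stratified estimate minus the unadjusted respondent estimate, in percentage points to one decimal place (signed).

+6.5 percentage points

Without adjustment, the pooled respondent share is:
  (60/630)×82.7 + (300/630)×74.3 + (90/630)×76.1 + (180/630)×37.9 = 64.9571%
Reweighting by population region shares:
  0.45×82.7 + 0.21×74.3 + 0.15×76.1 + 0.19×37.9 = 71.434%
Difference = 71.434 − 64.9571 = 6.4769 pp.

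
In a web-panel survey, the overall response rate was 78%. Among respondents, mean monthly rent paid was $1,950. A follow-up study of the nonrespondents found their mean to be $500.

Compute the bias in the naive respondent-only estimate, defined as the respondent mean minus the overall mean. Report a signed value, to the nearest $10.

+$320

Nonresponse fraction = 1 − 0.78 = 0.22.
Bias = (nonresponse fraction) × (respondent mean − nonrespondent mean)
     = 0.22 × (1950 − 500) = 0.22 × 1450 = 319.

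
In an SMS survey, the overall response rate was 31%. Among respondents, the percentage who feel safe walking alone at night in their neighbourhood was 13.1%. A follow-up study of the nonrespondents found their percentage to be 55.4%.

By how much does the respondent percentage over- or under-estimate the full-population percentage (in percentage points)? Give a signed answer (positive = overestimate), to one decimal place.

Nonresponse fraction = 1 − 0.31 = 0.69.
Bias = (nonresponse fraction) × (respondent percentage − nonrespondent percentage)
     = 0.69 × (13.1 − 55.4) = 0.69 × -42.3 = -29.187.

-29.2 percentage points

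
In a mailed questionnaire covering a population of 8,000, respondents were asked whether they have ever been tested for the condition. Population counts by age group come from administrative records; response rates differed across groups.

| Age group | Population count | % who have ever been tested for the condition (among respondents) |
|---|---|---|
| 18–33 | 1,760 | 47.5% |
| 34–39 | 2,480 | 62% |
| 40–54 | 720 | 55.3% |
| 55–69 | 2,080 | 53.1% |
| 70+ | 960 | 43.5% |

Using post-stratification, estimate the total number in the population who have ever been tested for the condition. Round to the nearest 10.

Apply each group's respondent rate to its population count:
  18–33: 1,760 × 47.5% = 836
  34–39: 2,480 × 62% = 1537.6
  40–54: 720 × 55.3% = 398.16
  55–69: 2,080 × 53.1% = 1104.48
  70+: 960 × 43.5% = 417.6
Estimated total = 4293.84 → 4,290.

4,290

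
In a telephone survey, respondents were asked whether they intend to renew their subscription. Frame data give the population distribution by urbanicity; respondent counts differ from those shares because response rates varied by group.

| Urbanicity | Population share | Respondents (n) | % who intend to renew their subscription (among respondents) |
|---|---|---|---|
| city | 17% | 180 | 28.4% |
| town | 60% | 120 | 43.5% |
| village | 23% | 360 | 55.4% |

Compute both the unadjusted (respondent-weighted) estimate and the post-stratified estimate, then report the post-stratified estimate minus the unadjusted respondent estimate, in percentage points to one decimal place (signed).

-2.2 percentage points

Without adjustment, the pooled respondent share is:
  (180/660)×28.4 + (120/660)×43.5 + (360/660)×55.4 = 45.8727%
Reweighting by population urbanicity shares:
  0.17×28.4 + 0.6×43.5 + 0.23×55.4 = 43.67%
Difference = 43.67 − 45.8727 = -2.2027 pp.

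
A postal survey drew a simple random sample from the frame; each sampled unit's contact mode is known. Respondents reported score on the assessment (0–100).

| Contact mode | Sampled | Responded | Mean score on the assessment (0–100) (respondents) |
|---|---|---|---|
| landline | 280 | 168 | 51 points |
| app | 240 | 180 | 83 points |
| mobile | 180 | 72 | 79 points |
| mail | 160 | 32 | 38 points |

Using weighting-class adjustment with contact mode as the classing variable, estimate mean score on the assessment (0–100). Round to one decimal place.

63.4

Response rates by class: landline 168/280 = 60%, app 180/240 = 75%, mobile 72/180 = 40%, mail 32/160 = 20%.
Weighting each respondent by the inverse class response rate inflates each class back to its sampled size, so the class weight is n_sampled:
  landline: 280 × 51 = 14,280
  app: 240 × 83 = 19,920
  mobile: 180 × 79 = 14,220
  mail: 160 × 38 = 6080
Adjusted estimate = 54,500 / 860 = 63.3721 → 63.4.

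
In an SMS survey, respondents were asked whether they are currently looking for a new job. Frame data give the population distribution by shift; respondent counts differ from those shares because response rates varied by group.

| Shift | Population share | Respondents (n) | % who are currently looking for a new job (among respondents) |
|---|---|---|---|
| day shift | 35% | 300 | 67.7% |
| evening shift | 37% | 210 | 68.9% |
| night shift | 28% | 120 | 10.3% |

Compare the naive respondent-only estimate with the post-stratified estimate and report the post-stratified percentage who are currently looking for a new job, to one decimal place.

Naive respondent-only estimate (weights = respondent counts):
  (300/630)×67.7 + (210/630)×68.9 + (120/630)×10.3 = 57.1667%
Reweighting by population shift shares:
  0.35×67.7 + 0.37×68.9 + 0.28×10.3 = 52.072%

52.1%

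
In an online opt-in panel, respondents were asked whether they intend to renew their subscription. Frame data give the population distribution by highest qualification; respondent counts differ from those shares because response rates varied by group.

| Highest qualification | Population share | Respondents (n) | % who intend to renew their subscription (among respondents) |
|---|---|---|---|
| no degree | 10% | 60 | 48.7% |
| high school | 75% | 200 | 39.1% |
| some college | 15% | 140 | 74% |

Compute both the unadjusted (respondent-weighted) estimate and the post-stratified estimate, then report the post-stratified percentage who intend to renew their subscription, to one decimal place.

45.3%

Without adjustment, the pooled respondent share is:
  (60/400)×48.7 + (200/400)×39.1 + (140/400)×74 = 52.755%
Post-stratifying to population shares instead:
  0.1×48.7 + 0.75×39.1 + 0.15×74 = 45.295%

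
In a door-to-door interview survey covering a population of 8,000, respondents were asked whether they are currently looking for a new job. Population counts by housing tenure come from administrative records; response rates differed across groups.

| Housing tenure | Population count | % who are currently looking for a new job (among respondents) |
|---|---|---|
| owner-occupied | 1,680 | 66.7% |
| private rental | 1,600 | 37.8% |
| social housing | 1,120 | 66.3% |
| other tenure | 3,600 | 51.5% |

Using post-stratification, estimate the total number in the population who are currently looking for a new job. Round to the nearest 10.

4,320

Apply each group's respondent rate to its population count:
  owner-occupied: 1,680 × 66.7% = 1120.56
  private rental: 1,600 × 37.8% = 604.8
  social housing: 1,120 × 66.3% = 742.56
  other tenure: 3,600 × 51.5% = 1854
Estimated total = 4321.92 → 4,320.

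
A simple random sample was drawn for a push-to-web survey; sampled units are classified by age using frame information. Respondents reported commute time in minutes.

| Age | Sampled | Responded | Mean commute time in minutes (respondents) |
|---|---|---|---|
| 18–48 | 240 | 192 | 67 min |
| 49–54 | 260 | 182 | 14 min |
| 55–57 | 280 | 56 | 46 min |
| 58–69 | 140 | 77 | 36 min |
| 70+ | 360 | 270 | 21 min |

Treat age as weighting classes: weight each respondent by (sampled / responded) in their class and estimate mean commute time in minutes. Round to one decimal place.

Response rates by class: 18–48 192/240 = 80%, 49–54 182/260 = 70%, 55–57 56/280 = 20%, 58–69 77/140 = 55%, 70+ 270/360 = 75%.
With weight = n_sampled/n_responded per class, the weighted class total is n_sampled:
  18–48: 240 × 67 = 16,080
  49–54: 260 × 14 = 3640
  55–57: 280 × 46 = 12,880
  58–69: 140 × 36 = 5040
  70+: 360 × 21 = 7560
Adjusted estimate = 45,200 / 1,280 = 35.3125 → 35.3.

35.3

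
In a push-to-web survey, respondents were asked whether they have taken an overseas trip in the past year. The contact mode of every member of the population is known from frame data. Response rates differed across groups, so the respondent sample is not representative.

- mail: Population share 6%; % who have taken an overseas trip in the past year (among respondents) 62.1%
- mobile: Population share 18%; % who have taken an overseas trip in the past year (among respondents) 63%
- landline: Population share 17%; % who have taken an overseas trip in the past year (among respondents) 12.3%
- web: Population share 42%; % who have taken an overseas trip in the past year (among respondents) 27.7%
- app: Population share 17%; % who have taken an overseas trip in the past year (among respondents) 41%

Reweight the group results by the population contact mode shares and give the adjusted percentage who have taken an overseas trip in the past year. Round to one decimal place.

Each cell contributes population-share × respondent value:
  mail: 0.06 × 62.1 = 3.726
  mobile: 0.18 × 63 = 11.34
  landline: 0.17 × 12.3 = 2.091
  web: 0.42 × 27.7 = 11.634
  app: 0.17 × 41 = 6.97
Post-stratified estimate = 35.761 → 35.8%.

35.8%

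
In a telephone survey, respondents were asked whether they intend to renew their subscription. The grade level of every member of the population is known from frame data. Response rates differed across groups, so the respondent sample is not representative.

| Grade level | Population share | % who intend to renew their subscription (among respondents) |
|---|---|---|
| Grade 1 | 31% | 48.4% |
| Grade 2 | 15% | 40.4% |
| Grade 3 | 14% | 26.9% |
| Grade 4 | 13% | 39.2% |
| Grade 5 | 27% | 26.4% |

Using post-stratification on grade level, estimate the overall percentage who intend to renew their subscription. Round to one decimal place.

37.1%

Weight each group's respondent value by its population share:
  Grade 1: 0.31 × 48.4 = 15.004
  Grade 2: 0.15 × 40.4 = 6.06
  Grade 3: 0.14 × 26.9 = 3.766
  Grade 4: 0.13 × 39.2 = 5.096
  Grade 5: 0.27 × 26.4 = 7.128
Post-stratified estimate = 37.054 → 37.1%.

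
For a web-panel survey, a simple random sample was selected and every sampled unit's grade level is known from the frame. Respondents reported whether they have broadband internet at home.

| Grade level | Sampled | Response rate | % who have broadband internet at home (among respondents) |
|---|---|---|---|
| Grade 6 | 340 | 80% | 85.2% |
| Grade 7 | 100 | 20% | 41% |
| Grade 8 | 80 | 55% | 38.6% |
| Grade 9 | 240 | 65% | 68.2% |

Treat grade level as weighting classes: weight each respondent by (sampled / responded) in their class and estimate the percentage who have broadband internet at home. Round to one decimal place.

69.1%

Weighting each respondent by the inverse class response rate inflates each class back to its sampled size, so the class weight is n_sampled:
  Grade 6: 340 × 85.2 = 28,968
  Grade 7: 100 × 41 = 4100
  Grade 8: 80 × 38.6 = 3088
  Grade 9: 240 × 68.2 = 16,368
Adjusted estimate = 52,524 / 760 = 69.1105 → 69.1%.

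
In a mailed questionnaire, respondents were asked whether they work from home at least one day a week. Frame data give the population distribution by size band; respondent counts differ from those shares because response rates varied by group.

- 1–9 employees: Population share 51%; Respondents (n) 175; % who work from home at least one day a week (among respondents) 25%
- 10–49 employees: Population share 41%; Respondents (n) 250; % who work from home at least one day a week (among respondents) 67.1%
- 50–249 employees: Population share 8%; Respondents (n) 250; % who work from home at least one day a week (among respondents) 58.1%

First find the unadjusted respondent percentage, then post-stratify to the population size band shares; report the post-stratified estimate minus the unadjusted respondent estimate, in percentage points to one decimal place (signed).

-7.9 percentage points

Naive respondent-only estimate (weights = respondent counts):
  (175/675)×25 + (250/675)×67.1 + (250/675)×58.1 = 52.8519%
Post-stratifying to population shares instead:
  0.51×25 + 0.41×67.1 + 0.08×58.1 = 44.909%
Difference = 44.909 − 52.8519 = -7.9429 pp.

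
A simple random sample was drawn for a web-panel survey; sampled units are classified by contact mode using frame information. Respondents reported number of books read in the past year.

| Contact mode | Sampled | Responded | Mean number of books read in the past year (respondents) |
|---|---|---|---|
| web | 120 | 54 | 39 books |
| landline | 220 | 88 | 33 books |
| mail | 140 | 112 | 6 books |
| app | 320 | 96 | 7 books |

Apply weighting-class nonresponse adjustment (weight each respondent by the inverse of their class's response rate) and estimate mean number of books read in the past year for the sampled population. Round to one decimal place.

18.8

Response rates by class: web 54/120 = 45%, landline 88/220 = 40%, mail 112/140 = 80%, app 96/320 = 30%.
With weight = n_sampled/n_responded per class, the weighted class total is n_sampled:
  web: 120 × 39 = 4680
  landline: 220 × 33 = 7260
  mail: 140 × 6 = 840
  app: 320 × 7 = 2240
Adjusted estimate = 15,020 / 800 = 18.775 → 18.8.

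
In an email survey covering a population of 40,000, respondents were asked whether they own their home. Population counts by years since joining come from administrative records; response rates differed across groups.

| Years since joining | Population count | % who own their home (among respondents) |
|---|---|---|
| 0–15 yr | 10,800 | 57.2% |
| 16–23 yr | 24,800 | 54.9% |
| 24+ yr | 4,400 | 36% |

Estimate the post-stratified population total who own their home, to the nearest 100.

21,400

Apply each group's respondent rate to its population count:
  0–15 yr: 10,800 × 57.2% = 6177.6
  16–23 yr: 24,800 × 54.9% = 13615.2
  24+ yr: 4,400 × 36% = 1584
Estimated total = 21376.8 → 21,400.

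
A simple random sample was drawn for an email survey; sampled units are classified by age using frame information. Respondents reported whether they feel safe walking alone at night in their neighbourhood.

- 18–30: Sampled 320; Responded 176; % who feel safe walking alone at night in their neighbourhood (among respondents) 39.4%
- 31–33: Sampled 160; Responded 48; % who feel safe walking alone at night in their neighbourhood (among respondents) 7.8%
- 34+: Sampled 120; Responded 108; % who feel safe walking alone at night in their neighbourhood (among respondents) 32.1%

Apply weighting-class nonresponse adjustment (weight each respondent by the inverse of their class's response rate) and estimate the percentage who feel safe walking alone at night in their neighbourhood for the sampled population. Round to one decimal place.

Response rates by class: 18–30 176/320 = 55%, 31–33 48/160 = 30%, 34+ 108/120 = 90%.
Weighting each respondent by the inverse class response rate inflates each class back to its sampled size, so the class weight is n_sampled:
  18–30: 320 × 39.4 = 12,608
  31–33: 160 × 7.8 = 1248
  34+: 120 × 32.1 = 3852
Adjusted estimate = 17,708 / 600 = 29.5133 → 29.5%.

29.5%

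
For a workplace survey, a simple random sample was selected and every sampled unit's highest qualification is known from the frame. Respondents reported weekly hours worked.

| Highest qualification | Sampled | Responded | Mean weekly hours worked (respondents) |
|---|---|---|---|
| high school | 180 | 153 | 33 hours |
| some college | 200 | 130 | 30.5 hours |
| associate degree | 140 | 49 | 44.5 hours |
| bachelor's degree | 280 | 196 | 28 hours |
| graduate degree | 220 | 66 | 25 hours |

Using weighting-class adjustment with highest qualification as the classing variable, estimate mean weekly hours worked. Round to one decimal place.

31.0

Class response rates: high school 153/180 = 85%, some college 130/200 = 65%, associate degree 49/140 = 35%, bachelor's degree 196/280 = 70%, graduate degree 66/220 = 30%.
Weighting each respondent by the inverse class response rate inflates each class back to its sampled size, so the class weight is n_sampled:
  high school: 180 × 33 = 5940
  some college: 200 × 30.5 = 6100
  associate degree: 140 × 44.5 = 6230
  bachelor's degree: 280 × 28 = 7840
  graduate degree: 220 × 25 = 5500
Adjusted estimate = 31,610 / 1,020 = 30.9902 → 31.0.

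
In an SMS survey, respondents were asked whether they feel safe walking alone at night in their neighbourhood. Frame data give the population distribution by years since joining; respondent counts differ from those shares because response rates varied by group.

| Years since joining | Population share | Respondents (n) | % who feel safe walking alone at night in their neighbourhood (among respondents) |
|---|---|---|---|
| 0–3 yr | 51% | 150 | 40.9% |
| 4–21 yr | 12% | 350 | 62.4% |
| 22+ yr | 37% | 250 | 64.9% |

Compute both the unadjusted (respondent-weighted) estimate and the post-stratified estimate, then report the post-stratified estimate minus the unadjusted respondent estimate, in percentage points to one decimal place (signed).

Naive respondent-only estimate (weights = respondent counts):
  (150/750)×40.9 + (350/750)×62.4 + (250/750)×64.9 = 58.9333%
Post-stratifying to population shares instead:
  0.51×40.9 + 0.12×62.4 + 0.37×64.9 = 52.36%
Difference = 52.36 − 58.9333 = -6.5733 pp.

-6.6 percentage points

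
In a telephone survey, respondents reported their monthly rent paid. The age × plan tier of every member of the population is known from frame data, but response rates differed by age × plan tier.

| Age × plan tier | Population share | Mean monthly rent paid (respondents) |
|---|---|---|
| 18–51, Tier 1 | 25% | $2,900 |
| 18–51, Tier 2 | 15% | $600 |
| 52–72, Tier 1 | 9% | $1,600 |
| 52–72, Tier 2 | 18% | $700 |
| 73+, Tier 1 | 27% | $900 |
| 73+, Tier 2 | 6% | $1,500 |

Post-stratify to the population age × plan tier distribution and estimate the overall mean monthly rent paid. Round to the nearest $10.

$1,420

Post-stratification weights by population share, not respondent share:
  18–51, Tier 1: 0.25 × 2900 = 725
  18–51, Tier 2: 0.15 × 600 = 90
  52–72, Tier 1: 0.09 × 1600 = 144
  52–72, Tier 2: 0.18 × 700 = 126
  73+, Tier 1: 0.27 × 900 = 243
  73+, Tier 2: 0.06 × 1500 = 90
Post-stratified estimate = 1418 → $1,420.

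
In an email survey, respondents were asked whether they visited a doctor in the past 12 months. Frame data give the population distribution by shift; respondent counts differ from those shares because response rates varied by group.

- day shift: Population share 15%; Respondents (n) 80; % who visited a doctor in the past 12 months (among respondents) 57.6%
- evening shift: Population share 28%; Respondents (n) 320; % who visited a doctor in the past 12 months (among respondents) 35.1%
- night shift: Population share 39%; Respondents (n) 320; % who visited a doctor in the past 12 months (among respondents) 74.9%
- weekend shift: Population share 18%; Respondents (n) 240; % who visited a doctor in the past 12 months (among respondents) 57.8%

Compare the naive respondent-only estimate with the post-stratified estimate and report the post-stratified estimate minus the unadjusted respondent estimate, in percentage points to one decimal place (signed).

Unadjusted (pooled respondent) estimate weights by respondent counts:
  (80/960)×57.6 + (320/960)×35.1 + (320/960)×74.9 + (240/960)×57.8 = 55.9167%
Reweighting by population shift shares:
  0.15×57.6 + 0.28×35.1 + 0.39×74.9 + 0.18×57.8 = 58.083%
Difference = 58.083 − 55.9167 = 2.1663 pp.

+2.2 percentage points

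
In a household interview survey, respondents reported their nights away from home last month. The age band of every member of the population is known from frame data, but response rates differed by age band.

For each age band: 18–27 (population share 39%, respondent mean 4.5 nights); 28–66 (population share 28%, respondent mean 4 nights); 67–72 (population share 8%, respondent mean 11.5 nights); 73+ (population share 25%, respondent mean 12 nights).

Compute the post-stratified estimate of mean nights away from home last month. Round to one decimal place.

6.8

Each cell contributes population-share × respondent value:
  18–27: 0.39 × 4.5 = 1.755
  28–66: 0.28 × 4 = 1.12
  67–72: 0.08 × 11.5 = 0.92
  73+: 0.25 × 12 = 3
Post-stratified estimate = 6.795 → 6.8.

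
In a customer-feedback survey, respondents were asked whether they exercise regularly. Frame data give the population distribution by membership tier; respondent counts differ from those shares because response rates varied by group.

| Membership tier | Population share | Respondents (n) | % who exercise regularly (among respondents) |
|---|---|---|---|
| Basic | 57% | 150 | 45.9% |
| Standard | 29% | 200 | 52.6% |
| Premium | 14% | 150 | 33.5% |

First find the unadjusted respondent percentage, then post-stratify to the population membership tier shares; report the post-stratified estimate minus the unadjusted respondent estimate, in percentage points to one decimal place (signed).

Unadjusted (pooled respondent) estimate weights by respondent counts:
  (150/500)×45.9 + (200/500)×52.6 + (150/500)×33.5 = 44.86%
Reweighting by population membership tier shares:
  0.57×45.9 + 0.29×52.6 + 0.14×33.5 = 46.107%
Difference = 46.107 − 44.86 = 1.247 pp.

+1.2 percentage points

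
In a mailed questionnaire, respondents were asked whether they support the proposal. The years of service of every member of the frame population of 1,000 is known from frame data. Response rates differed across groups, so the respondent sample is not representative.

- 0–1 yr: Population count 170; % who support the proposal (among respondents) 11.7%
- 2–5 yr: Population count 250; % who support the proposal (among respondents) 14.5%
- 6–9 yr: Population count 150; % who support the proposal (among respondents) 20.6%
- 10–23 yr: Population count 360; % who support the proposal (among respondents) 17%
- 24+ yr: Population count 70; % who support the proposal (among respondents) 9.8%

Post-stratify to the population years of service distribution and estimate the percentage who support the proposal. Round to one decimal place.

Reweight to the known years of service distribution:
  0–1 yr: (170/1,000) × 11.7 = 1.989
  2–5 yr: (250/1,000) × 14.5 = 3.625
  6–9 yr: (150/1,000) × 20.6 = 3.09
  10–23 yr: (360/1,000) × 17 = 6.12
  24+ yr: (70/1,000) × 9.8 = 0.686
Post-stratified estimate = 15.51 → 15.5%.

15.5%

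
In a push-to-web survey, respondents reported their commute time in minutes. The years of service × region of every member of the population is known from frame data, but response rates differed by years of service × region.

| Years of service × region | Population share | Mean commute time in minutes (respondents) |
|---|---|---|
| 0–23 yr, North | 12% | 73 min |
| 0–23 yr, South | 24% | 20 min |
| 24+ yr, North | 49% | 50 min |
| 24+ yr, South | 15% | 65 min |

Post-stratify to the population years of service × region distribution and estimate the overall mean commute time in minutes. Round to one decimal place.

47.8

Weight each group's respondent value by its population share:
  0–23 yr, North: 0.12 × 73 = 8.76
  0–23 yr, South: 0.24 × 20 = 4.8
  24+ yr, North: 0.49 × 50 = 24.5
  24+ yr, South: 0.15 × 65 = 9.75
Post-stratified estimate = 47.81 → 47.8.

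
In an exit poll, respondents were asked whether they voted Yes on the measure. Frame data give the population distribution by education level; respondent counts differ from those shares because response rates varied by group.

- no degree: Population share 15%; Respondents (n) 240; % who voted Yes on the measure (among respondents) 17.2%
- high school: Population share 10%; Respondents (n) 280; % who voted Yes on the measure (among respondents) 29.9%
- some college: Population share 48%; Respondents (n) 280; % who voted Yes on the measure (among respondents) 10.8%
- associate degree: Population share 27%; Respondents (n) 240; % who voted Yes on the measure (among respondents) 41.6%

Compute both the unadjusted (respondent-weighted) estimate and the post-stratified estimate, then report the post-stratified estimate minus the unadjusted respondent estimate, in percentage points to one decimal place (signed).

Unadjusted (pooled respondent) estimate weights by respondent counts:
  (240/1040)×17.2 + (280/1040)×29.9 + (280/1040)×10.8 + (240/1040)×41.6 = 24.5269%
Post-stratified estimate weights by population shares:
  0.15×17.2 + 0.1×29.9 + 0.48×10.8 + 0.27×41.6 = 21.986%
Difference = 21.986 − 24.5269 = -2.5409 pp.

-2.5 percentage points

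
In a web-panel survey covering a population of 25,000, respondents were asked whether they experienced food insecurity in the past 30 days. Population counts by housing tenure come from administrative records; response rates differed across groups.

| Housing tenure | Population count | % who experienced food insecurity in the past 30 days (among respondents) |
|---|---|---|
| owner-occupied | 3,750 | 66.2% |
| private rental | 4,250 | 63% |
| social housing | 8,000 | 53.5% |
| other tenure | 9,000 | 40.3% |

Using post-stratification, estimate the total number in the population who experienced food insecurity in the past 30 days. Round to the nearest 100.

13,100

Apply each group's respondent rate to its population count:
  owner-occupied: 3,750 × 66.2% = 2482.5
  private rental: 4,250 × 63% = 2677.5
  social housing: 8,000 × 53.5% = 4280
  other tenure: 9,000 × 40.3% = 3627
Estimated total = 13,067 → 13,100.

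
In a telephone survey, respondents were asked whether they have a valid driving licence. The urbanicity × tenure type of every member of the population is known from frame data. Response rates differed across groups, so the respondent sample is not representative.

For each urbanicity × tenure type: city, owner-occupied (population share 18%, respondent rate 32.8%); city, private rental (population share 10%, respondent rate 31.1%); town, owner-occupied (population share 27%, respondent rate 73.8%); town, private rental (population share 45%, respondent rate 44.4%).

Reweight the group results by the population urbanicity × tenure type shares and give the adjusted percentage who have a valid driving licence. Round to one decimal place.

48.9%

Post-stratification weights by population share, not respondent share:
  city, owner-occupied: 0.18 × 32.8 = 5.904
  city, private rental: 0.1 × 31.1 = 3.11
  town, owner-occupied: 0.27 × 73.8 = 19.926
  town, private rental: 0.45 × 44.4 = 19.98
Post-stratified estimate = 48.92 → 48.9%.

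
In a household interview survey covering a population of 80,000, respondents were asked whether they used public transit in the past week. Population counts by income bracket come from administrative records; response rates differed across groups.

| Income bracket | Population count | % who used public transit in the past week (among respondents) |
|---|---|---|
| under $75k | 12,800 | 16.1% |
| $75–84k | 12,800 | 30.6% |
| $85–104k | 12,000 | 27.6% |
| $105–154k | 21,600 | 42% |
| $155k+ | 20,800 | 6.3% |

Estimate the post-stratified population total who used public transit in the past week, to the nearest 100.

19,700

Apply each group's respondent rate to its population count:
  under $75k: 12,800 × 16.1% = 2060.8
  $75–84k: 12,800 × 30.6% = 3916.8
  $85–104k: 12,000 × 27.6% = 3312
  $105–154k: 21,600 × 42% = 9072
  $155k+: 20,800 × 6.3% = 1310.4
Estimated total = 19,672 → 19,700.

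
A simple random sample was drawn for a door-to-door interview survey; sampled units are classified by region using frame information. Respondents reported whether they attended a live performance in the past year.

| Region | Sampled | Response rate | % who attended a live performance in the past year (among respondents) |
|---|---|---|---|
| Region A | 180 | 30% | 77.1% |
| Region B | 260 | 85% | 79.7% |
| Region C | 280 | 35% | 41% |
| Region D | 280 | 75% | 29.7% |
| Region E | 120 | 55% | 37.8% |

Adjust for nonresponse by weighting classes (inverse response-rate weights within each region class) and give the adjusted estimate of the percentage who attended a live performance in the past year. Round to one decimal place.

Inverse-response-rate weighting restores each class to its sampled count, so class totals weight by n_sampled:
  Region A: 180 × 77.1 = 13878
  Region B: 260 × 79.7 = 20,722
  Region C: 280 × 41 = 11,480
  Region D: 280 × 29.7 = 8316
  Region E: 120 × 37.8 = 4536
Adjusted estimate = 58,932 / 1,120 = 52.6179 → 52.6%.

52.6%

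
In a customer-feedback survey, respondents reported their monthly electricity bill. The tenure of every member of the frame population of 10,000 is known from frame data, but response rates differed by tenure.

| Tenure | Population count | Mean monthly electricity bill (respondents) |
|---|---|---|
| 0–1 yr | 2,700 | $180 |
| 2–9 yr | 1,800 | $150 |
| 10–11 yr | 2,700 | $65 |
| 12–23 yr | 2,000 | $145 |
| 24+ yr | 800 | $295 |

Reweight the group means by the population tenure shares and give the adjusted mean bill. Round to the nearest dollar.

$146

Weight each group's respondent value by its population share:
  0–1 yr: (2,700/10,000) × 180 = 48.6
  2–9 yr: (1,800/10,000) × 150 = 27
  10–11 yr: (2,700/10,000) × 65 = 17.55
  12–23 yr: (2,000/10,000) × 145 = 29
  24+ yr: (800/10,000) × 295 = 23.6
Post-stratified estimate = 145.75 → $146.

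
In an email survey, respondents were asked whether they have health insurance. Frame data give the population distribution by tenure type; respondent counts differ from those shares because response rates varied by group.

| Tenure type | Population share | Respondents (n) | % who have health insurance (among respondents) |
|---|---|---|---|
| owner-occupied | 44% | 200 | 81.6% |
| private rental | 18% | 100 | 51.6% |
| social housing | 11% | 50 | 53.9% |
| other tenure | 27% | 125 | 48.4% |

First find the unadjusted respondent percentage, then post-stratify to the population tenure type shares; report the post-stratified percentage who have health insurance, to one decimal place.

64.2%

Without adjustment, the pooled respondent share is:
  (200/475)×81.6 + (100/475)×51.6 + (50/475)×53.9 + (125/475)×48.4 = 63.6316%
Post-stratifying to population shares instead:
  0.44×81.6 + 0.18×51.6 + 0.11×53.9 + 0.27×48.4 = 64.189%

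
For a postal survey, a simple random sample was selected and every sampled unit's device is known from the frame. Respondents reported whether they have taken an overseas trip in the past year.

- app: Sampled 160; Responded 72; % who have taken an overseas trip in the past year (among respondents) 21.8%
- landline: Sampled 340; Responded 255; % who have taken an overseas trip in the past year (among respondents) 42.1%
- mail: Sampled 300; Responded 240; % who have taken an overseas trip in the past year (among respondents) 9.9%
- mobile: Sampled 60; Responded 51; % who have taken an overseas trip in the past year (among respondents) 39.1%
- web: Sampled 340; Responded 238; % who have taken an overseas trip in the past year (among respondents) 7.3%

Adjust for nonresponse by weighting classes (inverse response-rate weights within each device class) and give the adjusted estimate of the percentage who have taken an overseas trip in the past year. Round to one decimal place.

Response rates by class: app 72/160 = 45%, landline 255/340 = 75%, mail 240/300 = 80%, mobile 51/60 = 85%, web 238/340 = 70%.
With weight = n_sampled/n_responded per class, the weighted class total is n_sampled:
  app: 160 × 21.8 = 3488
  landline: 340 × 42.1 = 14,314
  mail: 300 × 9.9 = 2970
  mobile: 60 × 39.1 = 2346
  web: 340 × 7.3 = 2482
Adjusted estimate = 25,600 / 1,200 = 21.3333 → 21.3%.

21.3%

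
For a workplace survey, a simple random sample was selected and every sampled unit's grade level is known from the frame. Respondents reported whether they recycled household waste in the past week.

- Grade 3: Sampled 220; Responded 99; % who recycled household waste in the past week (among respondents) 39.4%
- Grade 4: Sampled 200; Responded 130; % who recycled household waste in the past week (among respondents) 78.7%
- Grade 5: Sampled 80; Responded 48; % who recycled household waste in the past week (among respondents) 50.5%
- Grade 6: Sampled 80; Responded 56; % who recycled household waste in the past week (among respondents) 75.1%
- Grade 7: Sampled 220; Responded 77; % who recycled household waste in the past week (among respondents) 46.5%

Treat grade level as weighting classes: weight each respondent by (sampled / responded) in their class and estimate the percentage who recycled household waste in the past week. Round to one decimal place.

55.9%

Class response rates: Grade 3 99/220 = 45%, Grade 4 130/200 = 65%, Grade 5 48/80 = 60%, Grade 6 56/80 = 70%, Grade 7 77/220 = 35%.
Weighting each respondent by the inverse class response rate inflates each class back to its sampled size, so the class weight is n_sampled:
  Grade 3: 220 × 39.4 = 8668
  Grade 4: 200 × 78.7 = 15,740
  Grade 5: 80 × 50.5 = 4040
  Grade 6: 80 × 75.1 = 6008
  Grade 7: 220 × 46.5 = 10,230
Adjusted estimate = 44,686 / 800 = 55.8575 → 55.9%.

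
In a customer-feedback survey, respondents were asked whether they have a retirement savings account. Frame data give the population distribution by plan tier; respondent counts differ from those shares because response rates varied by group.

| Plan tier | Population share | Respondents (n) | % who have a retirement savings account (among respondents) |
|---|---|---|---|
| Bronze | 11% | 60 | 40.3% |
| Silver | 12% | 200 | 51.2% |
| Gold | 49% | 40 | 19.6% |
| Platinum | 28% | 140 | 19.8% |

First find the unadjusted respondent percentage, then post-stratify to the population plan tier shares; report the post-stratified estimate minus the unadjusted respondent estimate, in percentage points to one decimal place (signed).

Without adjustment, the pooled respondent share is:
  (60/440)×40.3 + (200/440)×51.2 + (40/440)×19.6 + (140/440)×19.8 = 36.85%
Reweighting by population plan tier shares:
  0.11×40.3 + 0.12×51.2 + 0.49×19.6 + 0.28×19.8 = 25.725%
Difference = 25.725 − 36.85 = -11.125 pp.

-11.1 percentage points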